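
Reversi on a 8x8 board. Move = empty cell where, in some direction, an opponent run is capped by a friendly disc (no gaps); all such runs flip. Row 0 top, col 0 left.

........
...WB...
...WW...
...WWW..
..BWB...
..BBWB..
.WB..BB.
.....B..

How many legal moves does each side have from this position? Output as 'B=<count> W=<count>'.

Answer: B=10 W=11

Derivation:
-- B to move --
(0,2): no bracket -> illegal
(0,3): flips 4 -> legal
(0,4): no bracket -> illegal
(1,2): flips 1 -> legal
(1,5): flips 2 -> legal
(2,2): flips 1 -> legal
(2,5): flips 2 -> legal
(2,6): flips 1 -> legal
(3,2): flips 3 -> legal
(3,6): no bracket -> illegal
(4,5): no bracket -> illegal
(4,6): no bracket -> illegal
(5,0): no bracket -> illegal
(5,1): no bracket -> illegal
(6,0): flips 1 -> legal
(6,3): no bracket -> illegal
(6,4): flips 1 -> legal
(7,0): flips 1 -> legal
(7,1): no bracket -> illegal
(7,2): no bracket -> illegal
B mobility = 10
-- W to move --
(0,3): no bracket -> illegal
(0,4): flips 1 -> legal
(0,5): flips 1 -> legal
(1,5): flips 1 -> legal
(2,5): no bracket -> illegal
(3,1): no bracket -> illegal
(3,2): no bracket -> illegal
(4,1): flips 1 -> legal
(4,5): flips 1 -> legal
(4,6): no bracket -> illegal
(5,1): flips 3 -> legal
(5,6): flips 1 -> legal
(5,7): no bracket -> illegal
(6,3): flips 2 -> legal
(6,4): no bracket -> illegal
(6,7): no bracket -> illegal
(7,1): flips 3 -> legal
(7,2): no bracket -> illegal
(7,3): no bracket -> illegal
(7,4): no bracket -> illegal
(7,6): flips 1 -> legal
(7,7): flips 3 -> legal
W mobility = 11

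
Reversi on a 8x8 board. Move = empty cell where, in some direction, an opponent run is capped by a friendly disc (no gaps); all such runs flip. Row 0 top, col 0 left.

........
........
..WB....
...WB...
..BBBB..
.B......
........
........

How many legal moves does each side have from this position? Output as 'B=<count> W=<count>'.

-- B to move --
(1,1): flips 2 -> legal
(1,2): no bracket -> illegal
(1,3): no bracket -> illegal
(2,1): flips 1 -> legal
(2,4): flips 1 -> legal
(3,1): no bracket -> illegal
(3,2): flips 1 -> legal
B mobility = 4
-- W to move --
(1,2): no bracket -> illegal
(1,3): flips 1 -> legal
(1,4): no bracket -> illegal
(2,4): flips 1 -> legal
(2,5): no bracket -> illegal
(3,1): no bracket -> illegal
(3,2): no bracket -> illegal
(3,5): flips 1 -> legal
(3,6): no bracket -> illegal
(4,0): no bracket -> illegal
(4,1): no bracket -> illegal
(4,6): no bracket -> illegal
(5,0): no bracket -> illegal
(5,2): no bracket -> illegal
(5,3): flips 1 -> legal
(5,4): no bracket -> illegal
(5,5): flips 1 -> legal
(5,6): no bracket -> illegal
(6,0): flips 2 -> legal
(6,1): no bracket -> illegal
(6,2): no bracket -> illegal
W mobility = 6

Answer: B=4 W=6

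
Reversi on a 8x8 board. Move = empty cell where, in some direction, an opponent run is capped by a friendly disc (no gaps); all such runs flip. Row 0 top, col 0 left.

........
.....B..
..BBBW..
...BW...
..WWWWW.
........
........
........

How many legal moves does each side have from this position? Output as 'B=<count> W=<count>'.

-- B to move --
(1,4): no bracket -> illegal
(1,6): no bracket -> illegal
(2,6): flips 1 -> legal
(3,1): no bracket -> illegal
(3,2): no bracket -> illegal
(3,5): flips 2 -> legal
(3,6): no bracket -> illegal
(3,7): no bracket -> illegal
(4,1): no bracket -> illegal
(4,7): no bracket -> illegal
(5,1): flips 1 -> legal
(5,2): no bracket -> illegal
(5,3): flips 1 -> legal
(5,4): flips 2 -> legal
(5,5): flips 1 -> legal
(5,6): flips 2 -> legal
(5,7): no bracket -> illegal
B mobility = 7
-- W to move --
(0,4): no bracket -> illegal
(0,5): flips 1 -> legal
(0,6): flips 3 -> legal
(1,1): flips 2 -> legal
(1,2): flips 1 -> legal
(1,3): flips 2 -> legal
(1,4): flips 1 -> legal
(1,6): no bracket -> illegal
(2,1): flips 3 -> legal
(2,6): no bracket -> illegal
(3,1): no bracket -> illegal
(3,2): flips 1 -> legal
(3,5): no bracket -> illegal
W mobility = 8

Answer: B=7 W=8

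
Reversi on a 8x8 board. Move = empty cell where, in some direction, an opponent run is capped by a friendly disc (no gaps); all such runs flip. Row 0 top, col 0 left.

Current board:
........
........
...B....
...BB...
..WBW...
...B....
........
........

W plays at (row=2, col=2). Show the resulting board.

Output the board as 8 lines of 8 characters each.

Place W at (2,2); scan 8 dirs for brackets.
Dir NW: first cell '.' (not opp) -> no flip
Dir N: first cell '.' (not opp) -> no flip
Dir NE: first cell '.' (not opp) -> no flip
Dir W: first cell '.' (not opp) -> no flip
Dir E: opp run (2,3), next='.' -> no flip
Dir SW: first cell '.' (not opp) -> no flip
Dir S: first cell '.' (not opp) -> no flip
Dir SE: opp run (3,3) capped by W -> flip
All flips: (3,3)

Answer: ........
........
..WB....
...WB...
..WBW...
...B....
........
........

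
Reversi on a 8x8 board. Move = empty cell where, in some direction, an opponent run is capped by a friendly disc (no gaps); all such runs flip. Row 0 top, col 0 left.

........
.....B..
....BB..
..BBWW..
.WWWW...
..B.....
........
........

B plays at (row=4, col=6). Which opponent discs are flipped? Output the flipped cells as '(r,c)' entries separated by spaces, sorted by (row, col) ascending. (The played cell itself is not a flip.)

Answer: (3,5)

Derivation:
Dir NW: opp run (3,5) capped by B -> flip
Dir N: first cell '.' (not opp) -> no flip
Dir NE: first cell '.' (not opp) -> no flip
Dir W: first cell '.' (not opp) -> no flip
Dir E: first cell '.' (not opp) -> no flip
Dir SW: first cell '.' (not opp) -> no flip
Dir S: first cell '.' (not opp) -> no flip
Dir SE: first cell '.' (not opp) -> no flip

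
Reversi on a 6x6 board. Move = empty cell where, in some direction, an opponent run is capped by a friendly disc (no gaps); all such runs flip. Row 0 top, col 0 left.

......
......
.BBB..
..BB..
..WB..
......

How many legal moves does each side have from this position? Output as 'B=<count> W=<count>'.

-- B to move --
(3,1): no bracket -> illegal
(4,1): flips 1 -> legal
(5,1): flips 1 -> legal
(5,2): flips 1 -> legal
(5,3): no bracket -> illegal
B mobility = 3
-- W to move --
(1,0): no bracket -> illegal
(1,1): no bracket -> illegal
(1,2): flips 2 -> legal
(1,3): no bracket -> illegal
(1,4): no bracket -> illegal
(2,0): no bracket -> illegal
(2,4): flips 1 -> legal
(3,0): no bracket -> illegal
(3,1): no bracket -> illegal
(3,4): no bracket -> illegal
(4,1): no bracket -> illegal
(4,4): flips 1 -> legal
(5,2): no bracket -> illegal
(5,3): no bracket -> illegal
(5,4): no bracket -> illegal
W mobility = 3

Answer: B=3 W=3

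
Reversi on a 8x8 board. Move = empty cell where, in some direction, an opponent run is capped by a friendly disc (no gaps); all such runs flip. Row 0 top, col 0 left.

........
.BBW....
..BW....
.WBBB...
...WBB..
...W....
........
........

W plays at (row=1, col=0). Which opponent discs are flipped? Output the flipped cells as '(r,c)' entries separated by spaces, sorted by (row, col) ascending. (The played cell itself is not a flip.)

Dir NW: edge -> no flip
Dir N: first cell '.' (not opp) -> no flip
Dir NE: first cell '.' (not opp) -> no flip
Dir W: edge -> no flip
Dir E: opp run (1,1) (1,2) capped by W -> flip
Dir SW: edge -> no flip
Dir S: first cell '.' (not opp) -> no flip
Dir SE: first cell '.' (not opp) -> no flip

Answer: (1,1) (1,2)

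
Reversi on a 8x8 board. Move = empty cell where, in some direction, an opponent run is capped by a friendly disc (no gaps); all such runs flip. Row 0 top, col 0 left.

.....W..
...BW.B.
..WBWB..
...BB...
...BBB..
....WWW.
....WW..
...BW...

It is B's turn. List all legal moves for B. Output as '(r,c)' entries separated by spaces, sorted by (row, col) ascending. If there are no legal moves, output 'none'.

Answer: (0,3) (0,4) (1,1) (1,5) (2,1) (3,1) (3,5) (4,6) (6,3) (6,6) (6,7) (7,5) (7,6)

Derivation:
(0,3): flips 1 -> legal
(0,4): flips 2 -> legal
(0,6): no bracket -> illegal
(1,1): flips 1 -> legal
(1,2): no bracket -> illegal
(1,5): flips 2 -> legal
(2,1): flips 1 -> legal
(3,1): flips 1 -> legal
(3,2): no bracket -> illegal
(3,5): flips 1 -> legal
(4,6): flips 2 -> legal
(4,7): no bracket -> illegal
(5,3): no bracket -> illegal
(5,7): no bracket -> illegal
(6,3): flips 1 -> legal
(6,6): flips 1 -> legal
(6,7): flips 1 -> legal
(7,5): flips 3 -> legal
(7,6): flips 2 -> legal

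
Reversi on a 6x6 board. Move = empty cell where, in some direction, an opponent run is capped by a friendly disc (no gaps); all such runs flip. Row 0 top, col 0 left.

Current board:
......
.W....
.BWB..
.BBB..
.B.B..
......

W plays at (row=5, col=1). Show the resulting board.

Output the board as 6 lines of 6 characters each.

Answer: ......
.W....
.WWB..
.WBB..
.W.B..
.W....

Derivation:
Place W at (5,1); scan 8 dirs for brackets.
Dir NW: first cell '.' (not opp) -> no flip
Dir N: opp run (4,1) (3,1) (2,1) capped by W -> flip
Dir NE: first cell '.' (not opp) -> no flip
Dir W: first cell '.' (not opp) -> no flip
Dir E: first cell '.' (not opp) -> no flip
Dir SW: edge -> no flip
Dir S: edge -> no flip
Dir SE: edge -> no flip
All flips: (2,1) (3,1) (4,1)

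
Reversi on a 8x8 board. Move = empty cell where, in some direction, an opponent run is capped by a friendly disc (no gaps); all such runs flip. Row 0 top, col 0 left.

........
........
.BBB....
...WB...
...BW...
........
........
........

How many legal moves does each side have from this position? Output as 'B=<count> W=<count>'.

Answer: B=4 W=6

Derivation:
-- B to move --
(2,4): no bracket -> illegal
(3,2): flips 1 -> legal
(3,5): no bracket -> illegal
(4,2): no bracket -> illegal
(4,5): flips 1 -> legal
(5,3): no bracket -> illegal
(5,4): flips 1 -> legal
(5,5): flips 2 -> legal
B mobility = 4
-- W to move --
(1,0): no bracket -> illegal
(1,1): flips 1 -> legal
(1,2): no bracket -> illegal
(1,3): flips 1 -> legal
(1,4): no bracket -> illegal
(2,0): no bracket -> illegal
(2,4): flips 1 -> legal
(2,5): no bracket -> illegal
(3,0): no bracket -> illegal
(3,1): no bracket -> illegal
(3,2): no bracket -> illegal
(3,5): flips 1 -> legal
(4,2): flips 1 -> legal
(4,5): no bracket -> illegal
(5,2): no bracket -> illegal
(5,3): flips 1 -> legal
(5,4): no bracket -> illegal
W mobility = 6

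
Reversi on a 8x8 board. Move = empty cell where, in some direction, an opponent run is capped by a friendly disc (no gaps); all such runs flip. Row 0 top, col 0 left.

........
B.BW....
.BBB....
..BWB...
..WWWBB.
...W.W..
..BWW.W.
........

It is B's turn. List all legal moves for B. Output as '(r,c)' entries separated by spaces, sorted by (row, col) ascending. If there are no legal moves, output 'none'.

Answer: (0,3) (0,4) (1,4) (3,5) (4,1) (5,2) (5,4) (6,5) (7,3) (7,7)

Derivation:
(0,2): no bracket -> illegal
(0,3): flips 1 -> legal
(0,4): flips 1 -> legal
(1,4): flips 1 -> legal
(2,4): no bracket -> illegal
(3,1): no bracket -> illegal
(3,5): flips 2 -> legal
(4,1): flips 3 -> legal
(5,1): no bracket -> illegal
(5,2): flips 2 -> legal
(5,4): flips 2 -> legal
(5,6): no bracket -> illegal
(5,7): no bracket -> illegal
(6,5): flips 3 -> legal
(6,7): no bracket -> illegal
(7,2): no bracket -> illegal
(7,3): flips 6 -> legal
(7,4): no bracket -> illegal
(7,5): no bracket -> illegal
(7,6): no bracket -> illegal
(7,7): flips 4 -> legal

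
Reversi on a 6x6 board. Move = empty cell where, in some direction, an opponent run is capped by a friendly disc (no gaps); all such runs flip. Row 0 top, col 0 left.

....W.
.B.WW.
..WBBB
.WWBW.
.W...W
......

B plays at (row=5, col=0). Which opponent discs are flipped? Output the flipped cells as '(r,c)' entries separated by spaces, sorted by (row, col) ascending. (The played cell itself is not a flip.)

Answer: (3,2) (4,1)

Derivation:
Dir NW: edge -> no flip
Dir N: first cell '.' (not opp) -> no flip
Dir NE: opp run (4,1) (3,2) capped by B -> flip
Dir W: edge -> no flip
Dir E: first cell '.' (not opp) -> no flip
Dir SW: edge -> no flip
Dir S: edge -> no flip
Dir SE: edge -> no flip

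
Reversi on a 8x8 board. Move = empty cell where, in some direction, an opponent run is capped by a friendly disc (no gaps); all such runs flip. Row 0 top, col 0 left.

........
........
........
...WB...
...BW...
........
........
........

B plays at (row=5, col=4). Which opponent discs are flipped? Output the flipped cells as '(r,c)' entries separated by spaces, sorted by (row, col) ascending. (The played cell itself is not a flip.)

Dir NW: first cell 'B' (not opp) -> no flip
Dir N: opp run (4,4) capped by B -> flip
Dir NE: first cell '.' (not opp) -> no flip
Dir W: first cell '.' (not opp) -> no flip
Dir E: first cell '.' (not opp) -> no flip
Dir SW: first cell '.' (not opp) -> no flip
Dir S: first cell '.' (not opp) -> no flip
Dir SE: first cell '.' (not opp) -> no flip

Answer: (4,4)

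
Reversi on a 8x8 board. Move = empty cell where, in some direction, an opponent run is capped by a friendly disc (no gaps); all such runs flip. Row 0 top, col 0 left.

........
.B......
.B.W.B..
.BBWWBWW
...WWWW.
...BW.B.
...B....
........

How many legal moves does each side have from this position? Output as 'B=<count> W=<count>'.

Answer: B=10 W=14

Derivation:
-- B to move --
(1,2): flips 3 -> legal
(1,3): flips 3 -> legal
(1,4): flips 1 -> legal
(2,2): no bracket -> illegal
(2,4): no bracket -> illegal
(2,6): flips 2 -> legal
(2,7): flips 3 -> legal
(4,2): no bracket -> illegal
(4,7): flips 1 -> legal
(5,2): flips 2 -> legal
(5,5): flips 2 -> legal
(5,7): flips 1 -> legal
(6,4): no bracket -> illegal
(6,5): flips 2 -> legal
B mobility = 10
-- W to move --
(0,0): no bracket -> illegal
(0,1): no bracket -> illegal
(0,2): no bracket -> illegal
(1,0): flips 2 -> legal
(1,2): no bracket -> illegal
(1,4): flips 1 -> legal
(1,5): flips 2 -> legal
(1,6): flips 1 -> legal
(2,0): no bracket -> illegal
(2,2): no bracket -> illegal
(2,4): flips 1 -> legal
(2,6): flips 1 -> legal
(3,0): flips 2 -> legal
(4,0): no bracket -> illegal
(4,1): flips 1 -> legal
(4,2): no bracket -> illegal
(4,7): no bracket -> illegal
(5,2): flips 1 -> legal
(5,5): no bracket -> illegal
(5,7): no bracket -> illegal
(6,2): flips 1 -> legal
(6,4): no bracket -> illegal
(6,5): no bracket -> illegal
(6,6): flips 1 -> legal
(6,7): flips 1 -> legal
(7,2): flips 1 -> legal
(7,3): flips 2 -> legal
(7,4): no bracket -> illegal
W mobility = 14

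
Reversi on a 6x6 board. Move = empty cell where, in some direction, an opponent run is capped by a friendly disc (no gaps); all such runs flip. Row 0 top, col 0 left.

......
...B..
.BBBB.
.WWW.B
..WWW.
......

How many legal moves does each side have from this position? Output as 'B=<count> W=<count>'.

Answer: B=7 W=7

Derivation:
-- B to move --
(2,0): no bracket -> illegal
(3,0): no bracket -> illegal
(3,4): no bracket -> illegal
(4,0): flips 1 -> legal
(4,1): flips 2 -> legal
(4,5): no bracket -> illegal
(5,1): flips 2 -> legal
(5,2): flips 2 -> legal
(5,3): flips 3 -> legal
(5,4): flips 2 -> legal
(5,5): flips 2 -> legal
B mobility = 7
-- W to move --
(0,2): no bracket -> illegal
(0,3): flips 2 -> legal
(0,4): flips 2 -> legal
(1,0): flips 1 -> legal
(1,1): flips 2 -> legal
(1,2): flips 1 -> legal
(1,4): flips 1 -> legal
(1,5): flips 1 -> legal
(2,0): no bracket -> illegal
(2,5): no bracket -> illegal
(3,0): no bracket -> illegal
(3,4): no bracket -> illegal
(4,5): no bracket -> illegal
W mobility = 7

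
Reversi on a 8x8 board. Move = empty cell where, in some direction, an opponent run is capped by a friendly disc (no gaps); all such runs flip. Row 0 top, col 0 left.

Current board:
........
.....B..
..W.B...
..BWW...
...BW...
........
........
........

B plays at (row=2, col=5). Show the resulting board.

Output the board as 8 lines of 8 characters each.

Answer: ........
.....B..
..W.BB..
..BWB...
...BW...
........
........
........

Derivation:
Place B at (2,5); scan 8 dirs for brackets.
Dir NW: first cell '.' (not opp) -> no flip
Dir N: first cell 'B' (not opp) -> no flip
Dir NE: first cell '.' (not opp) -> no flip
Dir W: first cell 'B' (not opp) -> no flip
Dir E: first cell '.' (not opp) -> no flip
Dir SW: opp run (3,4) capped by B -> flip
Dir S: first cell '.' (not opp) -> no flip
Dir SE: first cell '.' (not opp) -> no flip
All flips: (3,4)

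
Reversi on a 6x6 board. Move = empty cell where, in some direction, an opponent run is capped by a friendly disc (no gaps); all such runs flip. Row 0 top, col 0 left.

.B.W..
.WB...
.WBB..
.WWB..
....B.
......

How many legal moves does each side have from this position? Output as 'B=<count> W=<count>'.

Answer: B=7 W=6

Derivation:
-- B to move --
(0,0): flips 1 -> legal
(0,2): no bracket -> illegal
(0,4): no bracket -> illegal
(1,0): flips 1 -> legal
(1,3): no bracket -> illegal
(1,4): no bracket -> illegal
(2,0): flips 1 -> legal
(3,0): flips 3 -> legal
(4,0): flips 1 -> legal
(4,1): flips 4 -> legal
(4,2): flips 1 -> legal
(4,3): no bracket -> illegal
B mobility = 7
-- W to move --
(0,0): no bracket -> illegal
(0,2): flips 2 -> legal
(1,0): no bracket -> illegal
(1,3): flips 2 -> legal
(1,4): flips 1 -> legal
(2,4): flips 2 -> legal
(3,4): flips 1 -> legal
(3,5): no bracket -> illegal
(4,2): no bracket -> illegal
(4,3): no bracket -> illegal
(4,5): no bracket -> illegal
(5,3): no bracket -> illegal
(5,4): no bracket -> illegal
(5,5): flips 3 -> legal
W mobility = 6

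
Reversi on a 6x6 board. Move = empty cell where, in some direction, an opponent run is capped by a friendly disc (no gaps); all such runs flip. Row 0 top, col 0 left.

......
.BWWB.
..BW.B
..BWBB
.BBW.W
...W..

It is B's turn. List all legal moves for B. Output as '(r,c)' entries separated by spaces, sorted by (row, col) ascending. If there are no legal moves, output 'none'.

(0,1): flips 2 -> legal
(0,2): flips 1 -> legal
(0,3): no bracket -> illegal
(0,4): flips 1 -> legal
(2,1): no bracket -> illegal
(2,4): flips 2 -> legal
(4,4): flips 2 -> legal
(5,2): flips 1 -> legal
(5,4): flips 1 -> legal
(5,5): flips 1 -> legal

Answer: (0,1) (0,2) (0,4) (2,4) (4,4) (5,2) (5,4) (5,5)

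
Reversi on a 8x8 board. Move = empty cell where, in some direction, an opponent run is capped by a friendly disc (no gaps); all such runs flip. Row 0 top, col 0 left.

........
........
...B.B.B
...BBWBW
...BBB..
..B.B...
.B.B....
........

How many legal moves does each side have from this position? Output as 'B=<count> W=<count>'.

-- B to move --
(2,4): no bracket -> illegal
(2,6): flips 1 -> legal
(4,6): no bracket -> illegal
(4,7): flips 1 -> legal
B mobility = 2
-- W to move --
(1,2): no bracket -> illegal
(1,3): no bracket -> illegal
(1,4): no bracket -> illegal
(1,5): flips 1 -> legal
(1,6): no bracket -> illegal
(1,7): flips 1 -> legal
(2,2): no bracket -> illegal
(2,4): no bracket -> illegal
(2,6): no bracket -> illegal
(3,2): flips 2 -> legal
(4,1): no bracket -> illegal
(4,2): no bracket -> illegal
(4,6): no bracket -> illegal
(4,7): no bracket -> illegal
(5,0): no bracket -> illegal
(5,1): no bracket -> illegal
(5,3): flips 1 -> legal
(5,5): flips 1 -> legal
(5,6): no bracket -> illegal
(6,0): no bracket -> illegal
(6,2): no bracket -> illegal
(6,4): no bracket -> illegal
(6,5): no bracket -> illegal
(7,0): no bracket -> illegal
(7,1): no bracket -> illegal
(7,2): no bracket -> illegal
(7,3): no bracket -> illegal
(7,4): no bracket -> illegal
W mobility = 5

Answer: B=2 W=5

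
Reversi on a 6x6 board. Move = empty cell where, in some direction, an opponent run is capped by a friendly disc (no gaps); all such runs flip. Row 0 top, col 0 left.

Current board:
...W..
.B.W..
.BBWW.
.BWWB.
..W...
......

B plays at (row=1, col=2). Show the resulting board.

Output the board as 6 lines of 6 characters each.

Place B at (1,2); scan 8 dirs for brackets.
Dir NW: first cell '.' (not opp) -> no flip
Dir N: first cell '.' (not opp) -> no flip
Dir NE: opp run (0,3), next=edge -> no flip
Dir W: first cell 'B' (not opp) -> no flip
Dir E: opp run (1,3), next='.' -> no flip
Dir SW: first cell 'B' (not opp) -> no flip
Dir S: first cell 'B' (not opp) -> no flip
Dir SE: opp run (2,3) capped by B -> flip
All flips: (2,3)

Answer: ...W..
.BBW..
.BBBW.
.BWWB.
..W...
......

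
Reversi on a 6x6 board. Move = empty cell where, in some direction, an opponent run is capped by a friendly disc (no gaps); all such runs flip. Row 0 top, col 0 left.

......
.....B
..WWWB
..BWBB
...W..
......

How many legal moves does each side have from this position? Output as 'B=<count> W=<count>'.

Answer: B=7 W=6

Derivation:
-- B to move --
(1,1): no bracket -> illegal
(1,2): flips 2 -> legal
(1,3): flips 1 -> legal
(1,4): flips 2 -> legal
(2,1): flips 3 -> legal
(3,1): no bracket -> illegal
(4,2): flips 2 -> legal
(4,4): no bracket -> illegal
(5,2): flips 1 -> legal
(5,3): no bracket -> illegal
(5,4): flips 1 -> legal
B mobility = 7
-- W to move --
(0,4): no bracket -> illegal
(0,5): no bracket -> illegal
(1,4): no bracket -> illegal
(2,1): flips 1 -> legal
(3,1): flips 1 -> legal
(4,1): flips 1 -> legal
(4,2): flips 1 -> legal
(4,4): flips 1 -> legal
(4,5): flips 1 -> legal
W mobility = 6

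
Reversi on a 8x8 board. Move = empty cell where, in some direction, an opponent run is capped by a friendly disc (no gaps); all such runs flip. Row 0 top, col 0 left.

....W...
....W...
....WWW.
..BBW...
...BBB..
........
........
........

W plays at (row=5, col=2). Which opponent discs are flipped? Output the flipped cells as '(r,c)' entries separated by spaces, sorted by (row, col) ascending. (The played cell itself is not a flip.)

Dir NW: first cell '.' (not opp) -> no flip
Dir N: first cell '.' (not opp) -> no flip
Dir NE: opp run (4,3) capped by W -> flip
Dir W: first cell '.' (not opp) -> no flip
Dir E: first cell '.' (not opp) -> no flip
Dir SW: first cell '.' (not opp) -> no flip
Dir S: first cell '.' (not opp) -> no flip
Dir SE: first cell '.' (not opp) -> no flip

Answer: (4,3)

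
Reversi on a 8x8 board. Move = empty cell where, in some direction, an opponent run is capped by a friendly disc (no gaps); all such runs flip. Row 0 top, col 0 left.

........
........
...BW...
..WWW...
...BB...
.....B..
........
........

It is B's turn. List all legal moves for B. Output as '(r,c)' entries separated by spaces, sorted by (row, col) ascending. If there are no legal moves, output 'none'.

Answer: (1,4) (2,1) (2,2) (2,5) (4,1) (4,5)

Derivation:
(1,3): no bracket -> illegal
(1,4): flips 2 -> legal
(1,5): no bracket -> illegal
(2,1): flips 1 -> legal
(2,2): flips 1 -> legal
(2,5): flips 2 -> legal
(3,1): no bracket -> illegal
(3,5): no bracket -> illegal
(4,1): flips 1 -> legal
(4,2): no bracket -> illegal
(4,5): flips 1 -> legal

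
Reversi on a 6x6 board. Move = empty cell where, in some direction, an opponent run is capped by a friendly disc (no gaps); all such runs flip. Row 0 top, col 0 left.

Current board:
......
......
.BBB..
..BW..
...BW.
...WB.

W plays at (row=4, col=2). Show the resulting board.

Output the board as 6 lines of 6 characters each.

Answer: ......
......
.BBB..
..BW..
..WWW.
...WB.

Derivation:
Place W at (4,2); scan 8 dirs for brackets.
Dir NW: first cell '.' (not opp) -> no flip
Dir N: opp run (3,2) (2,2), next='.' -> no flip
Dir NE: first cell 'W' (not opp) -> no flip
Dir W: first cell '.' (not opp) -> no flip
Dir E: opp run (4,3) capped by W -> flip
Dir SW: first cell '.' (not opp) -> no flip
Dir S: first cell '.' (not opp) -> no flip
Dir SE: first cell 'W' (not opp) -> no flip
All flips: (4,3)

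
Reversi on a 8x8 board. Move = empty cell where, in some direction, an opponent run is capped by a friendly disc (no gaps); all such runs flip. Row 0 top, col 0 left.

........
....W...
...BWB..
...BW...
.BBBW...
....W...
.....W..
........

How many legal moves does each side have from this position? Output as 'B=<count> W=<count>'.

-- B to move --
(0,3): flips 1 -> legal
(0,4): no bracket -> illegal
(0,5): flips 1 -> legal
(1,3): no bracket -> illegal
(1,5): flips 1 -> legal
(3,5): flips 1 -> legal
(4,5): flips 2 -> legal
(5,3): no bracket -> illegal
(5,5): flips 1 -> legal
(5,6): no bracket -> illegal
(6,3): no bracket -> illegal
(6,4): no bracket -> illegal
(6,6): no bracket -> illegal
(7,4): no bracket -> illegal
(7,5): no bracket -> illegal
(7,6): flips 2 -> legal
B mobility = 7
-- W to move --
(1,2): flips 1 -> legal
(1,3): no bracket -> illegal
(1,5): no bracket -> illegal
(1,6): flips 1 -> legal
(2,2): flips 2 -> legal
(2,6): flips 1 -> legal
(3,0): no bracket -> illegal
(3,1): no bracket -> illegal
(3,2): flips 3 -> legal
(3,5): no bracket -> illegal
(3,6): flips 1 -> legal
(4,0): flips 3 -> legal
(5,0): no bracket -> illegal
(5,1): flips 2 -> legal
(5,2): flips 1 -> legal
(5,3): no bracket -> illegal
W mobility = 9

Answer: B=7 W=9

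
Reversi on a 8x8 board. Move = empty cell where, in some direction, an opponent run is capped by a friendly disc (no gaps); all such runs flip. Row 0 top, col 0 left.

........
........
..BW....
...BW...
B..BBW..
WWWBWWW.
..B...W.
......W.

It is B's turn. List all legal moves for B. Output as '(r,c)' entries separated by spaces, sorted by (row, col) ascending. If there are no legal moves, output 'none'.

(1,2): no bracket -> illegal
(1,3): flips 1 -> legal
(1,4): no bracket -> illegal
(2,4): flips 2 -> legal
(2,5): flips 1 -> legal
(3,2): no bracket -> illegal
(3,5): flips 1 -> legal
(3,6): no bracket -> illegal
(4,1): no bracket -> illegal
(4,2): flips 1 -> legal
(4,6): flips 1 -> legal
(4,7): no bracket -> illegal
(5,7): flips 3 -> legal
(6,0): flips 1 -> legal
(6,1): flips 1 -> legal
(6,3): no bracket -> illegal
(6,4): flips 1 -> legal
(6,5): flips 1 -> legal
(6,7): no bracket -> illegal
(7,5): no bracket -> illegal
(7,7): flips 2 -> legal

Answer: (1,3) (2,4) (2,5) (3,5) (4,2) (4,6) (5,7) (6,0) (6,1) (6,4) (6,5) (7,7)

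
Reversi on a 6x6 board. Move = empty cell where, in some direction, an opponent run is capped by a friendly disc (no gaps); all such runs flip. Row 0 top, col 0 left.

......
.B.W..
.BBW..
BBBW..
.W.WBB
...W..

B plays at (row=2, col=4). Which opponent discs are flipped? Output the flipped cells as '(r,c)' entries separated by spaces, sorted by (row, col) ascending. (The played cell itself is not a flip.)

Dir NW: opp run (1,3), next='.' -> no flip
Dir N: first cell '.' (not opp) -> no flip
Dir NE: first cell '.' (not opp) -> no flip
Dir W: opp run (2,3) capped by B -> flip
Dir E: first cell '.' (not opp) -> no flip
Dir SW: opp run (3,3), next='.' -> no flip
Dir S: first cell '.' (not opp) -> no flip
Dir SE: first cell '.' (not opp) -> no flip

Answer: (2,3)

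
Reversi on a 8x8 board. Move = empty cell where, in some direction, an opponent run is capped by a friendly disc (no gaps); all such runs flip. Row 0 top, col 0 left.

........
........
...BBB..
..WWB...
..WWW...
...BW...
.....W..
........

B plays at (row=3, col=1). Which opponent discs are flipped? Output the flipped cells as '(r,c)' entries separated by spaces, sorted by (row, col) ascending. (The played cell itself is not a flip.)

Dir NW: first cell '.' (not opp) -> no flip
Dir N: first cell '.' (not opp) -> no flip
Dir NE: first cell '.' (not opp) -> no flip
Dir W: first cell '.' (not opp) -> no flip
Dir E: opp run (3,2) (3,3) capped by B -> flip
Dir SW: first cell '.' (not opp) -> no flip
Dir S: first cell '.' (not opp) -> no flip
Dir SE: opp run (4,2) capped by B -> flip

Answer: (3,2) (3,3) (4,2)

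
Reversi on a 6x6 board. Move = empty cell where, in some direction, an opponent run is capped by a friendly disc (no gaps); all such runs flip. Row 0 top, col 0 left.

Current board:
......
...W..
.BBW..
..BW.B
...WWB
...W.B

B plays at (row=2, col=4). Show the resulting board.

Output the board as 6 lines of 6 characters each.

Place B at (2,4); scan 8 dirs for brackets.
Dir NW: opp run (1,3), next='.' -> no flip
Dir N: first cell '.' (not opp) -> no flip
Dir NE: first cell '.' (not opp) -> no flip
Dir W: opp run (2,3) capped by B -> flip
Dir E: first cell '.' (not opp) -> no flip
Dir SW: opp run (3,3), next='.' -> no flip
Dir S: first cell '.' (not opp) -> no flip
Dir SE: first cell 'B' (not opp) -> no flip
All flips: (2,3)

Answer: ......
...W..
.BBBB.
..BW.B
...WWB
...W.B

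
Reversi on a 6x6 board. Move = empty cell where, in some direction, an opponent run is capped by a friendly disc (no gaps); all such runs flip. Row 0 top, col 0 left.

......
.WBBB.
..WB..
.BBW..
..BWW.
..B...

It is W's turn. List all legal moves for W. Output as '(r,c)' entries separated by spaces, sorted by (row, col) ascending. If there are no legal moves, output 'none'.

Answer: (0,2) (0,3) (0,4) (1,5) (2,1) (2,4) (3,0) (4,0) (4,1) (5,1)

Derivation:
(0,1): no bracket -> illegal
(0,2): flips 1 -> legal
(0,3): flips 2 -> legal
(0,4): flips 1 -> legal
(0,5): no bracket -> illegal
(1,5): flips 3 -> legal
(2,0): no bracket -> illegal
(2,1): flips 1 -> legal
(2,4): flips 1 -> legal
(2,5): no bracket -> illegal
(3,0): flips 2 -> legal
(3,4): no bracket -> illegal
(4,0): flips 1 -> legal
(4,1): flips 1 -> legal
(5,1): flips 1 -> legal
(5,3): no bracket -> illegal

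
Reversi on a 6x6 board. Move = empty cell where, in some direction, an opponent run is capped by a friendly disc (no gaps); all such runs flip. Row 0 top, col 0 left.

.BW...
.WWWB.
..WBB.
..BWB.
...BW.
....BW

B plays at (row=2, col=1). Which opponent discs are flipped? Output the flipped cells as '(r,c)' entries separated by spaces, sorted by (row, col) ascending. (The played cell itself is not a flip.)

Dir NW: first cell '.' (not opp) -> no flip
Dir N: opp run (1,1) capped by B -> flip
Dir NE: opp run (1,2), next='.' -> no flip
Dir W: first cell '.' (not opp) -> no flip
Dir E: opp run (2,2) capped by B -> flip
Dir SW: first cell '.' (not opp) -> no flip
Dir S: first cell '.' (not opp) -> no flip
Dir SE: first cell 'B' (not opp) -> no flip

Answer: (1,1) (2,2)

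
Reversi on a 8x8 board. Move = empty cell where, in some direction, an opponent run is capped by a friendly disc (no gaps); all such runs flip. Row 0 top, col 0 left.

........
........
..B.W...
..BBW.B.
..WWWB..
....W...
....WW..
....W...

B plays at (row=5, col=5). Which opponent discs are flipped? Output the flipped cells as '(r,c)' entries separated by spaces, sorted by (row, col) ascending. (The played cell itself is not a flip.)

Dir NW: opp run (4,4) capped by B -> flip
Dir N: first cell 'B' (not opp) -> no flip
Dir NE: first cell '.' (not opp) -> no flip
Dir W: opp run (5,4), next='.' -> no flip
Dir E: first cell '.' (not opp) -> no flip
Dir SW: opp run (6,4), next='.' -> no flip
Dir S: opp run (6,5), next='.' -> no flip
Dir SE: first cell '.' (not opp) -> no flip

Answer: (4,4)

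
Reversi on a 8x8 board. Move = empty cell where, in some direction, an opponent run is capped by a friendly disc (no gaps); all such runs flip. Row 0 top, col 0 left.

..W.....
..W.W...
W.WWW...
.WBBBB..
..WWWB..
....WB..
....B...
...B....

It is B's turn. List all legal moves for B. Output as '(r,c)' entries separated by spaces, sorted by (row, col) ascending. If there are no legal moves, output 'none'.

Answer: (0,1) (0,4) (0,5) (1,1) (1,3) (1,5) (3,0) (4,1) (5,1) (5,2) (5,3) (6,3) (6,5)

Derivation:
(0,1): flips 2 -> legal
(0,3): no bracket -> illegal
(0,4): flips 2 -> legal
(0,5): flips 2 -> legal
(1,0): no bracket -> illegal
(1,1): flips 1 -> legal
(1,3): flips 2 -> legal
(1,5): flips 1 -> legal
(2,1): no bracket -> illegal
(2,5): no bracket -> illegal
(3,0): flips 1 -> legal
(4,0): no bracket -> illegal
(4,1): flips 3 -> legal
(5,1): flips 1 -> legal
(5,2): flips 2 -> legal
(5,3): flips 3 -> legal
(6,3): flips 1 -> legal
(6,5): flips 2 -> legal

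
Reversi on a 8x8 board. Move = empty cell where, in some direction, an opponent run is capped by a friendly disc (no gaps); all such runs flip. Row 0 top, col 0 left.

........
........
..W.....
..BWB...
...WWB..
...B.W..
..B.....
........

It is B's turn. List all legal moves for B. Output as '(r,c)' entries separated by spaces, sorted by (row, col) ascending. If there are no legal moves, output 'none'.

(1,1): no bracket -> illegal
(1,2): flips 1 -> legal
(1,3): no bracket -> illegal
(2,1): no bracket -> illegal
(2,3): flips 2 -> legal
(2,4): no bracket -> illegal
(3,1): no bracket -> illegal
(3,5): flips 1 -> legal
(4,2): flips 2 -> legal
(4,6): no bracket -> illegal
(5,2): flips 1 -> legal
(5,4): flips 2 -> legal
(5,6): no bracket -> illegal
(6,4): no bracket -> illegal
(6,5): flips 1 -> legal
(6,6): no bracket -> illegal

Answer: (1,2) (2,3) (3,5) (4,2) (5,2) (5,4) (6,5)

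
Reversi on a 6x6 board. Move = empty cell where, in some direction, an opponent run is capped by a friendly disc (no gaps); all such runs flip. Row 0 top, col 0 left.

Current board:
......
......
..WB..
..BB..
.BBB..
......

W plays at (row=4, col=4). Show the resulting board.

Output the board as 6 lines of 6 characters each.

Answer: ......
......
..WB..
..BW..
.BBBW.
......

Derivation:
Place W at (4,4); scan 8 dirs for brackets.
Dir NW: opp run (3,3) capped by W -> flip
Dir N: first cell '.' (not opp) -> no flip
Dir NE: first cell '.' (not opp) -> no flip
Dir W: opp run (4,3) (4,2) (4,1), next='.' -> no flip
Dir E: first cell '.' (not opp) -> no flip
Dir SW: first cell '.' (not opp) -> no flip
Dir S: first cell '.' (not opp) -> no flip
Dir SE: first cell '.' (not opp) -> no flip
All flips: (3,3)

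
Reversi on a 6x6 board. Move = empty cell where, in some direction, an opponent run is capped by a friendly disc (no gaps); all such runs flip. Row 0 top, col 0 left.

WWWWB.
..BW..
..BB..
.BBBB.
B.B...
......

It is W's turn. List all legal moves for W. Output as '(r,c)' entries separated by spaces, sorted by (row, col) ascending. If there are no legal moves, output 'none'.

Answer: (0,5) (1,1) (2,1) (4,3) (4,5) (5,2)

Derivation:
(0,5): flips 1 -> legal
(1,1): flips 1 -> legal
(1,4): no bracket -> illegal
(1,5): no bracket -> illegal
(2,0): no bracket -> illegal
(2,1): flips 1 -> legal
(2,4): no bracket -> illegal
(2,5): no bracket -> illegal
(3,0): no bracket -> illegal
(3,5): no bracket -> illegal
(4,1): no bracket -> illegal
(4,3): flips 2 -> legal
(4,4): no bracket -> illegal
(4,5): flips 3 -> legal
(5,0): no bracket -> illegal
(5,1): no bracket -> illegal
(5,2): flips 4 -> legal
(5,3): no bracket -> illegal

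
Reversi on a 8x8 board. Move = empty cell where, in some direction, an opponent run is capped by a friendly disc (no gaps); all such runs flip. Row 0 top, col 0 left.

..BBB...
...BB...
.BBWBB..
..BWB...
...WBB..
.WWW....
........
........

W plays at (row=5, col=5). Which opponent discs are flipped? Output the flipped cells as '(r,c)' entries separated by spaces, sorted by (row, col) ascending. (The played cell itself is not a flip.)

Dir NW: opp run (4,4) capped by W -> flip
Dir N: opp run (4,5), next='.' -> no flip
Dir NE: first cell '.' (not opp) -> no flip
Dir W: first cell '.' (not opp) -> no flip
Dir E: first cell '.' (not opp) -> no flip
Dir SW: first cell '.' (not opp) -> no flip
Dir S: first cell '.' (not opp) -> no flip
Dir SE: first cell '.' (not opp) -> no flip

Answer: (4,4)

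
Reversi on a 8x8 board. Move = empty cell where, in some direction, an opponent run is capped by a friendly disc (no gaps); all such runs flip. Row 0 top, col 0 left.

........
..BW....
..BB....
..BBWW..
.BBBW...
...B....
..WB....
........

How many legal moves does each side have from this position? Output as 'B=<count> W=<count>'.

-- B to move --
(0,2): no bracket -> illegal
(0,3): flips 1 -> legal
(0,4): flips 1 -> legal
(1,4): flips 1 -> legal
(2,4): no bracket -> illegal
(2,5): flips 1 -> legal
(2,6): flips 2 -> legal
(3,6): flips 2 -> legal
(4,5): flips 2 -> legal
(4,6): no bracket -> illegal
(5,1): no bracket -> illegal
(5,2): no bracket -> illegal
(5,4): no bracket -> illegal
(5,5): flips 1 -> legal
(6,1): flips 1 -> legal
(7,1): flips 1 -> legal
(7,2): no bracket -> illegal
(7,3): no bracket -> illegal
B mobility = 10
-- W to move --
(0,1): flips 2 -> legal
(0,2): no bracket -> illegal
(0,3): no bracket -> illegal
(1,1): flips 3 -> legal
(1,4): no bracket -> illegal
(2,1): no bracket -> illegal
(2,4): no bracket -> illegal
(3,0): no bracket -> illegal
(3,1): flips 3 -> legal
(4,0): flips 3 -> legal
(5,0): no bracket -> illegal
(5,1): no bracket -> illegal
(5,2): flips 1 -> legal
(5,4): no bracket -> illegal
(6,4): flips 1 -> legal
(7,2): no bracket -> illegal
(7,3): flips 5 -> legal
(7,4): no bracket -> illegal
W mobility = 7

Answer: B=10 W=7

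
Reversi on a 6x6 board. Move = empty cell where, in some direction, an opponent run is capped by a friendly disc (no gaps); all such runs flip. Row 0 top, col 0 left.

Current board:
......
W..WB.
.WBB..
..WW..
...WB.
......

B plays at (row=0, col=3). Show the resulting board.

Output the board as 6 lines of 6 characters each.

Place B at (0,3); scan 8 dirs for brackets.
Dir NW: edge -> no flip
Dir N: edge -> no flip
Dir NE: edge -> no flip
Dir W: first cell '.' (not opp) -> no flip
Dir E: first cell '.' (not opp) -> no flip
Dir SW: first cell '.' (not opp) -> no flip
Dir S: opp run (1,3) capped by B -> flip
Dir SE: first cell 'B' (not opp) -> no flip
All flips: (1,3)

Answer: ...B..
W..BB.
.WBB..
..WW..
...WB.
......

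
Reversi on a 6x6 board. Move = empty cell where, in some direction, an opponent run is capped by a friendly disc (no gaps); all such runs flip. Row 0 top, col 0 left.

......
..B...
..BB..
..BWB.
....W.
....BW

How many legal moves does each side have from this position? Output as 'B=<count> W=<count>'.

Answer: B=1 W=6

Derivation:
-- B to move --
(2,4): no bracket -> illegal
(3,5): no bracket -> illegal
(4,2): no bracket -> illegal
(4,3): flips 1 -> legal
(4,5): no bracket -> illegal
(5,3): no bracket -> illegal
B mobility = 1
-- W to move --
(0,1): no bracket -> illegal
(0,2): no bracket -> illegal
(0,3): no bracket -> illegal
(1,1): flips 1 -> legal
(1,3): flips 1 -> legal
(1,4): no bracket -> illegal
(2,1): no bracket -> illegal
(2,4): flips 1 -> legal
(2,5): no bracket -> illegal
(3,1): flips 1 -> legal
(3,5): flips 1 -> legal
(4,1): no bracket -> illegal
(4,2): no bracket -> illegal
(4,3): no bracket -> illegal
(4,5): no bracket -> illegal
(5,3): flips 1 -> legal
W mobility = 6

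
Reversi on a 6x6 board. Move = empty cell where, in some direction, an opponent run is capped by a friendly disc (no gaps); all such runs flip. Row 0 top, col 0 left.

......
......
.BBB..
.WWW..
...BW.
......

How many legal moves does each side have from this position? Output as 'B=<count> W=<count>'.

Answer: B=5 W=8

Derivation:
-- B to move --
(2,0): no bracket -> illegal
(2,4): no bracket -> illegal
(3,0): no bracket -> illegal
(3,4): no bracket -> illegal
(3,5): no bracket -> illegal
(4,0): flips 1 -> legal
(4,1): flips 2 -> legal
(4,2): flips 1 -> legal
(4,5): flips 1 -> legal
(5,3): no bracket -> illegal
(5,4): no bracket -> illegal
(5,5): flips 2 -> legal
B mobility = 5
-- W to move --
(1,0): flips 1 -> legal
(1,1): flips 2 -> legal
(1,2): flips 1 -> legal
(1,3): flips 2 -> legal
(1,4): flips 1 -> legal
(2,0): no bracket -> illegal
(2,4): no bracket -> illegal
(3,0): no bracket -> illegal
(3,4): no bracket -> illegal
(4,2): flips 1 -> legal
(5,2): no bracket -> illegal
(5,3): flips 1 -> legal
(5,4): flips 1 -> legal
W mobility = 8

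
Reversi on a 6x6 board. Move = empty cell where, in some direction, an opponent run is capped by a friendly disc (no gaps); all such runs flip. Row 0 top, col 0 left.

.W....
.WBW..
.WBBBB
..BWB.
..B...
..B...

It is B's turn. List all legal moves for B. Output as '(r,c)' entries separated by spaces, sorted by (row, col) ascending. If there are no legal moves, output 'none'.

Answer: (0,0) (0,2) (0,3) (0,4) (1,0) (1,4) (2,0) (3,0) (4,3) (4,4)

Derivation:
(0,0): flips 1 -> legal
(0,2): flips 1 -> legal
(0,3): flips 1 -> legal
(0,4): flips 1 -> legal
(1,0): flips 2 -> legal
(1,4): flips 1 -> legal
(2,0): flips 1 -> legal
(3,0): flips 1 -> legal
(3,1): no bracket -> illegal
(4,3): flips 1 -> legal
(4,4): flips 1 -> legal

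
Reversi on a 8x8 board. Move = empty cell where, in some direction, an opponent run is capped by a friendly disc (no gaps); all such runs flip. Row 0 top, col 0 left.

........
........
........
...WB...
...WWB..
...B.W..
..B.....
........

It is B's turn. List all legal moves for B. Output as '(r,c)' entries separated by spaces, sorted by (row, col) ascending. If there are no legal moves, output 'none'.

Answer: (2,3) (3,2) (3,5) (4,2) (5,2) (5,4) (6,5)

Derivation:
(2,2): no bracket -> illegal
(2,3): flips 2 -> legal
(2,4): no bracket -> illegal
(3,2): flips 1 -> legal
(3,5): flips 1 -> legal
(4,2): flips 2 -> legal
(4,6): no bracket -> illegal
(5,2): flips 1 -> legal
(5,4): flips 1 -> legal
(5,6): no bracket -> illegal
(6,4): no bracket -> illegal
(6,5): flips 1 -> legal
(6,6): no bracket -> illegal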